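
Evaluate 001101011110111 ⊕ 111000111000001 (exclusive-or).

XOR: 1 when bits differ
  001101011110111
^ 111000111000001
-----------------
  110101100110110
Decimal: 6903 ^ 29121 = 27446



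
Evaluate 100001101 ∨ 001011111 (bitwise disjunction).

OR: 1 when either bit is 1
  100001101
| 001011111
-----------
  101011111
Decimal: 269 | 95 = 351



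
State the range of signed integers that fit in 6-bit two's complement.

For 6-bit two's complement:
Minimum: -2^5 = -32
Maximum: 2^5 - 1 = 31



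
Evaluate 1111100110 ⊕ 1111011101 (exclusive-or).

XOR: 1 when bits differ
  1111100110
^ 1111011101
------------
  0000111011
Decimal: 998 ^ 989 = 59



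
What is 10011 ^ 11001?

XOR: 1 when bits differ
  10011
^ 11001
-------
  01010
Decimal: 19 ^ 25 = 10



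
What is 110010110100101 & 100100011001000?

AND: 1 only when both bits are 1
  110010110100101
& 100100011001000
-----------------
  100000010000000
Decimal: 26021 & 18632 = 16512



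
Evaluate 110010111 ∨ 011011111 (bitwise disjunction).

OR: 1 when either bit is 1
  110010111
| 011011111
-----------
  111011111
Decimal: 407 | 223 = 479



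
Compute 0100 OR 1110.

OR: 1 when either bit is 1
  0100
| 1110
------
  1110
Decimal: 4 | 14 = 14



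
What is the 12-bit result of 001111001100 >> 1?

Original: 001111001100 (decimal 972)
Shift right by 1 position
Drop the 1 low bit; fill with zero on the left
Result: 000111100110 (decimal 486)
Equivalent: 972 >> 1 = 972 ÷ 2^1 = 486



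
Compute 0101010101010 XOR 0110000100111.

XOR: 1 when bits differ
  0101010101010
^ 0110000100111
---------------
  0011010001101
Decimal: 2730 ^ 3111 = 1677



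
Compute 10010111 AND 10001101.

AND: 1 only when both bits are 1
  10010111
& 10001101
----------
  10000101
Decimal: 151 & 141 = 133



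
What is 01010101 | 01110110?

OR: 1 when either bit is 1
  01010101
| 01110110
----------
  01110111
Decimal: 85 | 118 = 119



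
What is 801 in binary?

Using repeated division by 2:
801 ÷ 2 = 400 remainder 1
400 ÷ 2 = 200 remainder 0
200 ÷ 2 = 100 remainder 0
100 ÷ 2 = 50 remainder 0
50 ÷ 2 = 25 remainder 0
25 ÷ 2 = 12 remainder 1
12 ÷ 2 = 6 remainder 0
6 ÷ 2 = 3 remainder 0
3 ÷ 2 = 1 remainder 1
1 ÷ 2 = 0 remainder 1
Reading remainders bottom to top: 1100100001



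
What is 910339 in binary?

Using repeated division by 2:
910339 ÷ 2 = 455169 remainder 1
455169 ÷ 2 = 227584 remainder 1
227584 ÷ 2 = 113792 remainder 0
113792 ÷ 2 = 56896 remainder 0
56896 ÷ 2 = 28448 remainder 0
28448 ÷ 2 = 14224 remainder 0
14224 ÷ 2 = 7112 remainder 0
7112 ÷ 2 = 3556 remainder 0
3556 ÷ 2 = 1778 remainder 0
1778 ÷ 2 = 889 remainder 0
889 ÷ 2 = 444 remainder 1
444 ÷ 2 = 222 remainder 0
222 ÷ 2 = 111 remainder 0
111 ÷ 2 = 55 remainder 1
55 ÷ 2 = 27 remainder 1
27 ÷ 2 = 13 remainder 1
13 ÷ 2 = 6 remainder 1
6 ÷ 2 = 3 remainder 0
3 ÷ 2 = 1 remainder 1
1 ÷ 2 = 0 remainder 1
Reading remainders bottom to top: 11011110010000000011



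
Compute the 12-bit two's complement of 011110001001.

Original: 011110001001
Step 1 - Invert all bits: 100001110110
Step 2 - Add 1: 100001110111
Verification: 011110001001 + 100001110111 = 1000000000000; discarding the end carry (carry out of the top bit) leaves the 12-bit value 000000000000, as required for x + (-x)



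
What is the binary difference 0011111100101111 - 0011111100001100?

Method 1 - Direct subtraction (column by column from the right: bit − bit − borrow-in; if negative, add 2 and borrow 1 from the next column):
borrow: 0000000000000000
        0011111100101111
-       0011111100001100
------------------------
        0000000000100011

Method 2 - Add two's complement:
Two's complement of 0011111100001100: invert → 1100000011110011, add 1 → 1100000011110100
  0011111100101111
+ 1100000011110100
------------------
 10000000000100011  (end carry out of the top bit = 1)
Discarding the end carry: 0000000000100011
Decimal check:
  0011111100101111 = 8192 + 4096 + 2048 + 1024 + 512 + 256 + 32 + 8 + 4 + 2 + 1 = 16175
  0011111100001100 = 8192 + 4096 + 2048 + 1024 + 512 + 256 + 8 + 4 = 16140
  16175 - 16140 = 35, and 0000000000100011 = 32 + 2 + 1 = 35 ✓



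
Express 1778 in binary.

Using repeated division by 2:
1778 ÷ 2 = 889 remainder 0
889 ÷ 2 = 444 remainder 1
444 ÷ 2 = 222 remainder 0
222 ÷ 2 = 111 remainder 0
111 ÷ 2 = 55 remainder 1
55 ÷ 2 = 27 remainder 1
27 ÷ 2 = 13 remainder 1
13 ÷ 2 = 6 remainder 1
6 ÷ 2 = 3 remainder 0
3 ÷ 2 = 1 remainder 1
1 ÷ 2 = 0 remainder 1
Reading remainders bottom to top: 11011110010



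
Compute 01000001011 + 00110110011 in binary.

Add column by column from the right: bit + bit + carry-in; write the sum mod 2, carry 1 when the sum is 2 or 3.
carry:  00000000110
        01000001011
+       00110110011
-------------------
       001110111110
(the carry out of the leftmost column, 0, becomes the leading bit)
Decimal check:
  01000001011 = 512 + 8 + 2 + 1 = 523
  00110110011 = 256 + 128 + 32 + 16 + 2 + 1 = 435
  523 + 435 = 958, and 001110111110 = 512 + 256 + 128 + 32 + 16 + 8 + 4 + 2 = 958 ✓



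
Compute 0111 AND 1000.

AND: 1 only when both bits are 1
  0111
& 1000
------
  0000
Decimal: 7 & 8 = 0



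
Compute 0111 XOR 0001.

XOR: 1 when bits differ
  0111
^ 0001
------
  0110
Decimal: 7 ^ 1 = 6



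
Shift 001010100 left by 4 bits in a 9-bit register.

Original: 001010100 (decimal 84)
Shift left by 4 positions
Append 4 zeros on the right and drop the 4 high bits that overflow the 9-bit width
Result: 101000000 (decimal 320)
Equivalent: 84 << 4 = 84 × 2^4 = 1344, truncated to 9 bits = 320



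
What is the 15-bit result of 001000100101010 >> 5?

Original: 001000100101010 (decimal 4394)
Shift right by 5 positions
Drop the 5 low bits; fill with zeros on the left
Result: 000000010001001 (decimal 137)
Equivalent: 4394 >> 5 = 4394 ÷ 2^5 = 137



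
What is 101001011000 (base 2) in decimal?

Sum of powers of 2 for each 1-bit:
2^3 + 2^4 + 2^6 + 2^9 + 2^11
= 8 + 16 + 64 + 512 + 2048
= 2648



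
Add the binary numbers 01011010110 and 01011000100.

Add column by column from the right: bit + bit + carry-in; write the sum mod 2, carry 1 when the sum is 2 or 3.
carry:  10110001000
        01011010110
+       01011000100
-------------------
       010110011010
(the carry out of the leftmost column, 0, becomes the leading bit)
Decimal check:
  01011010110 = 512 + 128 + 64 + 16 + 4 + 2 = 726
  01011000100 = 512 + 128 + 64 + 4 = 708
  726 + 708 = 1434, and 010110011010 = 1024 + 256 + 128 + 16 + 8 + 2 = 1434 ✓



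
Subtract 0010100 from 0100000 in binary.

Method 1 - Direct subtraction (column by column from the right: bit − bit − borrow-in; if negative, add 2 and borrow 1 from the next column):
borrow: 0111000
        0100000
-       0010100
---------------
        0001100

Method 2 - Add two's complement:
Two's complement of 0010100: invert → 1101011, add 1 → 1101100
  0100000
+ 1101100
---------
 10001100  (end carry out of the top bit = 1)
Discarding the end carry: 0001100
Decimal check:
  0100000 = 32
  0010100 = 16 + 4 = 20
  32 - 20 = 12, and 0001100 = 8 + 4 = 12 ✓



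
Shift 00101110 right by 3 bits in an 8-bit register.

Original: 00101110 (decimal 46)
Shift right by 3 positions
Drop the 3 low bits; fill with zeros on the left
Result: 00000101 (decimal 5)
Equivalent: 46 >> 3 = 46 ÷ 2^3 = 5



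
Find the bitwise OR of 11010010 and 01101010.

OR: 1 when either bit is 1
  11010010
| 01101010
----------
  11111010
Decimal: 210 | 106 = 250



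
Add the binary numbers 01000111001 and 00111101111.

Add column by column from the right: bit + bit + carry-in; write the sum mod 2, carry 1 when the sum is 2 or 3.
carry:  11111111110
        01000111001
+       00111101111
-------------------
       010000101000
(the carry out of the leftmost column, 0, becomes the leading bit)
Decimal check:
  01000111001 = 512 + 32 + 16 + 8 + 1 = 569
  00111101111 = 256 + 128 + 64 + 32 + 8 + 4 + 2 + 1 = 495
  569 + 495 = 1064, and 010000101000 = 1024 + 32 + 8 = 1064 ✓



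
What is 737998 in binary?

Using repeated division by 2:
737998 ÷ 2 = 368999 remainder 0
368999 ÷ 2 = 184499 remainder 1
184499 ÷ 2 = 92249 remainder 1
92249 ÷ 2 = 46124 remainder 1
46124 ÷ 2 = 23062 remainder 0
23062 ÷ 2 = 11531 remainder 0
11531 ÷ 2 = 5765 remainder 1
5765 ÷ 2 = 2882 remainder 1
2882 ÷ 2 = 1441 remainder 0
1441 ÷ 2 = 720 remainder 1
720 ÷ 2 = 360 remainder 0
360 ÷ 2 = 180 remainder 0
180 ÷ 2 = 90 remainder 0
90 ÷ 2 = 45 remainder 0
45 ÷ 2 = 22 remainder 1
22 ÷ 2 = 11 remainder 0
11 ÷ 2 = 5 remainder 1
5 ÷ 2 = 2 remainder 1
2 ÷ 2 = 1 remainder 0
1 ÷ 2 = 0 remainder 1
Reading remainders bottom to top: 10110100001011001110



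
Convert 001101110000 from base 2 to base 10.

Sum of powers of 2 for each 1-bit:
2^4 + 2^5 + 2^6 + 2^8 + 2^9
= 16 + 32 + 64 + 256 + 512
= 880



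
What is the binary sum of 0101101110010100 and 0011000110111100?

Add column by column from the right: bit + bit + carry-in; write the sum mod 2, carry 1 when the sum is 2 or 3.
carry:  1110011101111000
        0101101110010100
+       0011000110111100
------------------------
       01000110101010000
(the carry out of the leftmost column, 0, becomes the leading bit)
Decimal check:
  0101101110010100 = 16384 + 4096 + 2048 + 512 + 256 + 128 + 16 + 4 = 23444
  0011000110111100 = 8192 + 4096 + 256 + 128 + 32 + 16 + 8 + 4 = 12732
  23444 + 12732 = 36176, and 01000110101010000 = 32768 + 2048 + 1024 + 256 + 64 + 16 = 36176 ✓



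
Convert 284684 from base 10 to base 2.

Using repeated division by 2:
284684 ÷ 2 = 142342 remainder 0
142342 ÷ 2 = 71171 remainder 0
71171 ÷ 2 = 35585 remainder 1
35585 ÷ 2 = 17792 remainder 1
17792 ÷ 2 = 8896 remainder 0
8896 ÷ 2 = 4448 remainder 0
4448 ÷ 2 = 2224 remainder 0
2224 ÷ 2 = 1112 remainder 0
1112 ÷ 2 = 556 remainder 0
556 ÷ 2 = 278 remainder 0
278 ÷ 2 = 139 remainder 0
139 ÷ 2 = 69 remainder 1
69 ÷ 2 = 34 remainder 1
34 ÷ 2 = 17 remainder 0
17 ÷ 2 = 8 remainder 1
8 ÷ 2 = 4 remainder 0
4 ÷ 2 = 2 remainder 0
2 ÷ 2 = 1 remainder 0
1 ÷ 2 = 0 remainder 1
Reading remainders bottom to top: 1000101100000001100



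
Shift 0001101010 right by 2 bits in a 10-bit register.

Original: 0001101010 (decimal 106)
Shift right by 2 positions
Drop the 2 low bits; fill with zeros on the left
Result: 0000011010 (decimal 26)
Equivalent: 106 >> 2 = 106 ÷ 2^2 = 26



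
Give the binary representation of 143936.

Using repeated division by 2:
143936 ÷ 2 = 71968 remainder 0
71968 ÷ 2 = 35984 remainder 0
35984 ÷ 2 = 17992 remainder 0
17992 ÷ 2 = 8996 remainder 0
8996 ÷ 2 = 4498 remainder 0
4498 ÷ 2 = 2249 remainder 0
2249 ÷ 2 = 1124 remainder 1
1124 ÷ 2 = 562 remainder 0
562 ÷ 2 = 281 remainder 0
281 ÷ 2 = 140 remainder 1
140 ÷ 2 = 70 remainder 0
70 ÷ 2 = 35 remainder 0
35 ÷ 2 = 17 remainder 1
17 ÷ 2 = 8 remainder 1
8 ÷ 2 = 4 remainder 0
4 ÷ 2 = 2 remainder 0
2 ÷ 2 = 1 remainder 0
1 ÷ 2 = 0 remainder 1
Reading remainders bottom to top: 100011001001000000



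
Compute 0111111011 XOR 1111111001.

XOR: 1 when bits differ
  0111111011
^ 1111111001
------------
  1000000010
Decimal: 507 ^ 1017 = 514



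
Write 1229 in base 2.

Using repeated division by 2:
1229 ÷ 2 = 614 remainder 1
614 ÷ 2 = 307 remainder 0
307 ÷ 2 = 153 remainder 1
153 ÷ 2 = 76 remainder 1
76 ÷ 2 = 38 remainder 0
38 ÷ 2 = 19 remainder 0
19 ÷ 2 = 9 remainder 1
9 ÷ 2 = 4 remainder 1
4 ÷ 2 = 2 remainder 0
2 ÷ 2 = 1 remainder 0
1 ÷ 2 = 0 remainder 1
Reading remainders bottom to top: 10011001101



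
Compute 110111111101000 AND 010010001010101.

AND: 1 only when both bits are 1
  110111111101000
& 010010001010101
-----------------
  010010001000000
Decimal: 28648 & 9301 = 9280



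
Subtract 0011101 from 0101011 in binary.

Method 1 - Direct subtraction (column by column from the right: bit − bit − borrow-in; if negative, add 2 and borrow 1 from the next column):
borrow: 0111000
        0101011
-       0011101
---------------
        0001110

Method 2 - Add two's complement:
Two's complement of 0011101: invert → 1100010, add 1 → 1100011
  0101011
+ 1100011
---------
 10001110  (end carry out of the top bit = 1)
Discarding the end carry: 0001110
Decimal check:
  0101011 = 32 + 8 + 2 + 1 = 43
  0011101 = 16 + 8 + 4 + 1 = 29
  43 - 29 = 14, and 0001110 = 8 + 4 + 2 = 14 ✓



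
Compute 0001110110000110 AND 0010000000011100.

AND: 1 only when both bits are 1
  0001110110000110
& 0010000000011100
------------------
  0000000000000100
Decimal: 7558 & 8220 = 4



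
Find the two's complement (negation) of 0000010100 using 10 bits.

Original: 0000010100
Step 1 - Invert all bits: 1111101011
Step 2 - Add 1: 1111101100
Verification: 0000010100 + 1111101100 = 10000000000; discarding the end carry (carry out of the top bit) leaves the 10-bit value 0000000000, as required for x + (-x)



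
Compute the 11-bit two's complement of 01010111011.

Original: 01010111011
Step 1 - Invert all bits: 10101000100
Step 2 - Add 1: 10101000101
Verification: 01010111011 + 10101000101 = 100000000000; discarding the end carry (carry out of the top bit) leaves the 11-bit value 00000000000, as required for x + (-x)



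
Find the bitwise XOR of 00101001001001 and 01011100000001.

XOR: 1 when bits differ
  00101001001001
^ 01011100000001
----------------
  01110101001000
Decimal: 2633 ^ 5889 = 7496



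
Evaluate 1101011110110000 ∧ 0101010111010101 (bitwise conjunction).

AND: 1 only when both bits are 1
  1101011110110000
& 0101010111010101
------------------
  0101010110010000
Decimal: 55216 & 21973 = 21904



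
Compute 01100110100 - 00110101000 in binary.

Method 1 - Direct subtraction (column by column from the right: bit − bit − borrow-in; if negative, add 2 and borrow 1 from the next column):
borrow: 01100010000
        01100110100
-       00110101000
-------------------
        00110001100

Method 2 - Add two's complement:
Two's complement of 00110101000: invert → 11001010111, add 1 → 11001011000
  01100110100
+ 11001011000
-------------
 100110001100  (end carry out of the top bit = 1)
Discarding the end carry: 00110001100
Decimal check:
  01100110100 = 512 + 256 + 32 + 16 + 4 = 820
  00110101000 = 256 + 128 + 32 + 8 = 424
  820 - 424 = 396, and 00110001100 = 256 + 128 + 8 + 4 = 396 ✓



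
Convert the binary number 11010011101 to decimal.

Sum of powers of 2 for each 1-bit:
2^0 + 2^2 + 2^3 + 2^4 + 2^7 + 2^9 + 2^10
= 1 + 4 + 8 + 16 + 128 + 512 + 1024
= 1693



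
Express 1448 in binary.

Using repeated division by 2:
1448 ÷ 2 = 724 remainder 0
724 ÷ 2 = 362 remainder 0
362 ÷ 2 = 181 remainder 0
181 ÷ 2 = 90 remainder 1
90 ÷ 2 = 45 remainder 0
45 ÷ 2 = 22 remainder 1
22 ÷ 2 = 11 remainder 0
11 ÷ 2 = 5 remainder 1
5 ÷ 2 = 2 remainder 1
2 ÷ 2 = 1 remainder 0
1 ÷ 2 = 0 remainder 1
Reading remainders bottom to top: 10110101000



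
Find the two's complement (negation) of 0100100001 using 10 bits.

Original: 0100100001
Step 1 - Invert all bits: 1011011110
Step 2 - Add 1: 1011011111
Verification: 0100100001 + 1011011111 = 10000000000; discarding the end carry (carry out of the top bit) leaves the 10-bit value 0000000000, as required for x + (-x)



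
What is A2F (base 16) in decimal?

Expand by place value (powers of 16):
Digit values: A = 10, F = 15
A2F = 10 × 16^2 + 2 × 16^1 + 15 × 16^0
= 10 × 256 + 2 × 16 + 15 × 1
= 2560 + 32 + 15
= 2607



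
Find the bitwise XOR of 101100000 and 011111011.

XOR: 1 when bits differ
  101100000
^ 011111011
-----------
  110011011
Decimal: 352 ^ 251 = 411



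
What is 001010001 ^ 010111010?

XOR: 1 when bits differ
  001010001
^ 010111010
-----------
  011101011
Decimal: 81 ^ 186 = 235



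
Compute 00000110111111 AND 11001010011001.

AND: 1 only when both bits are 1
  00000110111111
& 11001010011001
----------------
  00000010011001
Decimal: 447 & 12953 = 153



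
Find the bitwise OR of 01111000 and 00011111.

OR: 1 when either bit is 1
  01111000
| 00011111
----------
  01111111
Decimal: 120 | 31 = 127



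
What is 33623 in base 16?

Using repeated division by 16 (digits 10–15 are A–F):
33623 ÷ 16 = 2101 remainder 7
2101 ÷ 16 = 131 remainder 5
131 ÷ 16 = 8 remainder 3
8 ÷ 16 = 0 remainder 8
Reading remainders bottom to top: 8357



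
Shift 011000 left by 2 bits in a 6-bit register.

Original: 011000 (decimal 24)
Shift left by 2 positions
Append 2 zeros on the right and drop the 2 high bits that overflow the 6-bit width
Result: 100000 (decimal 32)
Equivalent: 24 << 2 = 24 × 2^2 = 96, truncated to 6 bits = 32



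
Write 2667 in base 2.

Using repeated division by 2:
2667 ÷ 2 = 1333 remainder 1
1333 ÷ 2 = 666 remainder 1
666 ÷ 2 = 333 remainder 0
333 ÷ 2 = 166 remainder 1
166 ÷ 2 = 83 remainder 0
83 ÷ 2 = 41 remainder 1
41 ÷ 2 = 20 remainder 1
20 ÷ 2 = 10 remainder 0
10 ÷ 2 = 5 remainder 0
5 ÷ 2 = 2 remainder 1
2 ÷ 2 = 1 remainder 0
1 ÷ 2 = 0 remainder 1
Reading remainders bottom to top: 101001101011



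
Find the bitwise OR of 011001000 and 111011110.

OR: 1 when either bit is 1
  011001000
| 111011110
-----------
  111011110
Decimal: 200 | 478 = 478



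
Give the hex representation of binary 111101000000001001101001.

Group into 4-bit nibbles from right:
  1111 = F
  0100 = 4
  0000 = 0
  0010 = 2
  0110 = 6
  1001 = 9
Result: F40269



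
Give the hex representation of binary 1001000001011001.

Group into 4-bit nibbles from right:
  1001 = 9
  0000 = 0
  0101 = 5
  1001 = 9
Result: 9059



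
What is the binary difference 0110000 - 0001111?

Method 1 - Direct subtraction (column by column from the right: bit − bit − borrow-in; if negative, add 2 and borrow 1 from the next column):
borrow: 0011110
        0110000
-       0001111
---------------
        0100001

Method 2 - Add two's complement:
Two's complement of 0001111: invert → 1110000, add 1 → 1110001
  0110000
+ 1110001
---------
 10100001  (end carry out of the top bit = 1)
Discarding the end carry: 0100001
Decimal check:
  0110000 = 32 + 16 = 48
  0001111 = 8 + 4 + 2 + 1 = 15
  48 - 15 = 33, and 0100001 = 32 + 1 = 33 ✓



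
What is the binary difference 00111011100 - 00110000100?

Method 1 - Direct subtraction (column by column from the right: bit − bit − borrow-in; if negative, add 2 and borrow 1 from the next column):
borrow: 00000000000
        00111011100
-       00110000100
-------------------
        00001011000

Method 2 - Add two's complement:
Two's complement of 00110000100: invert → 11001111011, add 1 → 11001111100
  00111011100
+ 11001111100
-------------
 100001011000  (end carry out of the top bit = 1)
Discarding the end carry: 00001011000
Decimal check:
  00111011100 = 256 + 128 + 64 + 16 + 8 + 4 = 476
  00110000100 = 256 + 128 + 4 = 388
  476 - 388 = 88, and 00001011000 = 64 + 16 + 8 = 88 ✓



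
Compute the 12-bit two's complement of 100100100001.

Original (sign bit 1, negative): 100100100001
Step 1 - Invert all bits: 011011011110
Step 2 - Add 1: 011011011111
Verification: 100100100001 + 011011011111 = 1000000000000; discarding the end carry (carry out of the top bit) leaves the 12-bit value 000000000000, as required for x + (-x)



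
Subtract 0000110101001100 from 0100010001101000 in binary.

Method 1 - Direct subtraction (column by column from the right: bit − bit − borrow-in; if negative, add 2 and borrow 1 from the next column):
borrow: 0111111000111000
        0100010001101000
-       0000110101001100
------------------------
        0011011100011100

Method 2 - Add two's complement:
Two's complement of 0000110101001100: invert → 1111001010110011, add 1 → 1111001010110100
  0100010001101000
+ 1111001010110100
------------------
 10011011100011100  (end carry out of the top bit = 1)
Discarding the end carry: 0011011100011100
Decimal check:
  0100010001101000 = 16384 + 1024 + 64 + 32 + 8 = 17512
  0000110101001100 = 2048 + 1024 + 256 + 64 + 8 + 4 = 3404
  17512 - 3404 = 14108, and 0011011100011100 = 8192 + 4096 + 1024 + 512 + 256 + 16 + 8 + 4 = 14108 ✓



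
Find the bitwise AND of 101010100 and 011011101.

AND: 1 only when both bits are 1
  101010100
& 011011101
-----------
  001010100
Decimal: 340 & 221 = 84



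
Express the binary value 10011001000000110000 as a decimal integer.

Sum of powers of 2 for each 1-bit:
2^4 + 2^5 + 2^12 + 2^15 + 2^16 + 2^19
= 16 + 32 + 4096 + 32768 + 65536 + 524288
= 626736



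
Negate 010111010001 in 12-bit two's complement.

Original: 010111010001
Step 1 - Invert all bits: 101000101110
Step 2 - Add 1: 101000101111
Verification: 010111010001 + 101000101111 = 1000000000000; discarding the end carry (carry out of the top bit) leaves the 12-bit value 000000000000, as required for x + (-x)



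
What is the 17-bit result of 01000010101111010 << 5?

Original: 01000010101111010 (decimal 34170)
Shift left by 5 positions
Append 5 zeros on the right and drop the 5 high bits that overflow the 17-bit width
Result: 01010111101000000 (decimal 44864)
Equivalent: 34170 << 5 = 34170 × 2^5 = 1093440, truncated to 17 bits = 44864



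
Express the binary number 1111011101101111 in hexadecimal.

Group into 4-bit nibbles from right:
  1111 = F
  0111 = 7
  0110 = 6
  1111 = F
Result: F76F



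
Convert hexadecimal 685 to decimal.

Expand by place value (powers of 16):
685 = 6 × 16^2 + 8 × 16^1 + 5 × 16^0
= 6 × 256 + 8 × 16 + 5 × 1
= 1536 + 128 + 5
= 1669



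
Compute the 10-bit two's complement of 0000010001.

Original: 0000010001
Step 1 - Invert all bits: 1111101110
Step 2 - Add 1: 1111101111
Verification: 0000010001 + 1111101111 = 10000000000; discarding the end carry (carry out of the top bit) leaves the 10-bit value 0000000000, as required for x + (-x)



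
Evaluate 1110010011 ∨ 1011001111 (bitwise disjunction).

OR: 1 when either bit is 1
  1110010011
| 1011001111
------------
  1111011111
Decimal: 915 | 719 = 991



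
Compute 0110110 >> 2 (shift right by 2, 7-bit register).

Original: 0110110 (decimal 54)
Shift right by 2 positions
Drop the 2 low bits; fill with zeros on the left
Result: 0001101 (decimal 13)
Equivalent: 54 >> 2 = 54 ÷ 2^2 = 13



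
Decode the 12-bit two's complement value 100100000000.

Binary: 100100000000
Sign bit: 1 (negative)
Invert: 011011111111
Add 1:  011100000000
Magnitude: 011100000000 = 1024 + 512 + 256 = 1792
Value: -1792



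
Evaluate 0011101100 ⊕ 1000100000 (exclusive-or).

XOR: 1 when bits differ
  0011101100
^ 1000100000
------------
  1011001100
Decimal: 236 ^ 544 = 716



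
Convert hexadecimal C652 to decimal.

Expand by place value (powers of 16):
Digit values: C = 12
C652 = 12 × 16^3 + 6 × 16^2 + 5 × 16^1 + 2 × 16^0
= 12 × 4096 + 6 × 256 + 5 × 16 + 2 × 1
= 49152 + 1536 + 80 + 2
= 50770



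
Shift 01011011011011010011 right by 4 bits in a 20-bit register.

Original: 01011011011011010011 (decimal 374483)
Shift right by 4 positions
Drop the 4 low bits; fill with zeros on the left
Result: 00000101101101101101 (decimal 23405)
Equivalent: 374483 >> 4 = 374483 ÷ 2^4 = 23405



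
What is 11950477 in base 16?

Using repeated division by 16 (digits 10–15 are A–F):
11950477 ÷ 16 = 746904 remainder 13 (D)
746904 ÷ 16 = 46681 remainder 8
46681 ÷ 16 = 2917 remainder 9
2917 ÷ 16 = 182 remainder 5
182 ÷ 16 = 11 remainder 6
11 ÷ 16 = 0 remainder 11 (B)
Reading remainders bottom to top: B6598D



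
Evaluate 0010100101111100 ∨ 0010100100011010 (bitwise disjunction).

OR: 1 when either bit is 1
  0010100101111100
| 0010100100011010
------------------
  0010100101111110
Decimal: 10620 | 10522 = 10622



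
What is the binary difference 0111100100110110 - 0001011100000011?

Method 1 - Direct subtraction (column by column from the right: bit − bit − borrow-in; if negative, add 2 and borrow 1 from the next column):
borrow: 0000110000000110
        0111100100110110
-       0001011100000011
------------------------
        0110001000110011

Method 2 - Add two's complement:
Two's complement of 0001011100000011: invert → 1110100011111100, add 1 → 1110100011111101
  0111100100110110
+ 1110100011111101
------------------
 10110001000110011  (end carry out of the top bit = 1)
Discarding the end carry: 0110001000110011
Decimal check:
  0111100100110110 = 16384 + 8192 + 4096 + 2048 + 256 + 32 + 16 + 4 + 2 = 31030
  0001011100000011 = 4096 + 1024 + 512 + 256 + 2 + 1 = 5891
  31030 - 5891 = 25139, and 0110001000110011 = 16384 + 8192 + 512 + 32 + 16 + 2 + 1 = 25139 ✓



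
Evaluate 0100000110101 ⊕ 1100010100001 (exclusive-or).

XOR: 1 when bits differ
  0100000110101
^ 1100010100001
---------------
  1000010010100
Decimal: 2101 ^ 6305 = 4244



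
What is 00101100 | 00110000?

OR: 1 when either bit is 1
  00101100
| 00110000
----------
  00111100
Decimal: 44 | 48 = 60



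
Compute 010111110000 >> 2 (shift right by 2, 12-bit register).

Original: 010111110000 (decimal 1520)
Shift right by 2 positions
Drop the 2 low bits; fill with zeros on the left
Result: 000101111100 (decimal 380)
Equivalent: 1520 >> 2 = 1520 ÷ 2^2 = 380



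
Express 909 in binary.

Using repeated division by 2:
909 ÷ 2 = 454 remainder 1
454 ÷ 2 = 227 remainder 0
227 ÷ 2 = 113 remainder 1
113 ÷ 2 = 56 remainder 1
56 ÷ 2 = 28 remainder 0
28 ÷ 2 = 14 remainder 0
14 ÷ 2 = 7 remainder 0
7 ÷ 2 = 3 remainder 1
3 ÷ 2 = 1 remainder 1
1 ÷ 2 = 0 remainder 1
Reading remainders bottom to top: 1110001101



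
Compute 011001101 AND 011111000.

AND: 1 only when both bits are 1
  011001101
& 011111000
-----------
  011001000
Decimal: 205 & 248 = 200



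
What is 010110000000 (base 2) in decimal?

Sum of powers of 2 for each 1-bit:
2^7 + 2^8 + 2^10
= 128 + 256 + 1024
= 1408



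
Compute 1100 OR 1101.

OR: 1 when either bit is 1
  1100
| 1101
------
  1101
Decimal: 12 | 13 = 13



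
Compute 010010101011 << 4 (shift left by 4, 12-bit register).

Original: 010010101011 (decimal 1195)
Shift left by 4 positions
Append 4 zeros on the right and drop the 4 high bits that overflow the 12-bit width
Result: 101010110000 (decimal 2736)
Equivalent: 1195 << 4 = 1195 × 2^4 = 19120, truncated to 12 bits = 2736



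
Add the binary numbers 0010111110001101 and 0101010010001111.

Add column by column from the right: bit + bit + carry-in; write the sum mod 2, carry 1 when the sum is 2 or 3.
carry:  1111111100011110
        0010111110001101
+       0101010010001111
------------------------
       01000010000011100
(the carry out of the leftmost column, 0, becomes the leading bit)
Decimal check:
  0010111110001101 = 8192 + 2048 + 1024 + 512 + 256 + 128 + 8 + 4 + 1 = 12173
  0101010010001111 = 16384 + 4096 + 1024 + 128 + 8 + 4 + 2 + 1 = 21647
  12173 + 21647 = 33820, and 01000010000011100 = 32768 + 1024 + 16 + 8 + 4 = 33820 ✓



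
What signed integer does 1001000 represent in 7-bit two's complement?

Binary: 1001000
Sign bit: 1 (negative)
Invert: 0110111
Add 1:  0111000
Magnitude: 0111000 = 32 + 16 + 8 = 56
Value: -56



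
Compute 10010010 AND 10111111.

AND: 1 only when both bits are 1
  10010010
& 10111111
----------
  10010010
Decimal: 146 & 191 = 146



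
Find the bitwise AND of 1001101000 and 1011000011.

AND: 1 only when both bits are 1
  1001101000
& 1011000011
------------
  1001000000
Decimal: 616 & 707 = 576



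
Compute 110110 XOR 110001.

XOR: 1 when bits differ
  110110
^ 110001
--------
  000111
Decimal: 54 ^ 49 = 7



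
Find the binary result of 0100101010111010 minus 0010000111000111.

Method 1 - Direct subtraction (column by column from the right: bit − bit − borrow-in; if negative, add 2 and borrow 1 from the next column):
borrow: 0100001110001110
        0100101010111010
-       0010000111000111
------------------------
        0010100011110011

Method 2 - Add two's complement:
Two's complement of 0010000111000111: invert → 1101111000111000, add 1 → 1101111000111001
  0100101010111010
+ 1101111000111001
------------------
 10010100011110011  (end carry out of the top bit = 1)
Discarding the end carry: 0010100011110011
Decimal check:
  0100101010111010 = 16384 + 2048 + 512 + 128 + 32 + 16 + 8 + 2 = 19130
  0010000111000111 = 8192 + 256 + 128 + 64 + 4 + 2 + 1 = 8647
  19130 - 8647 = 10483, and 0010100011110011 = 8192 + 2048 + 128 + 64 + 32 + 16 + 2 + 1 = 10483 ✓



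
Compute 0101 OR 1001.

OR: 1 when either bit is 1
  0101
| 1001
------
  1101
Decimal: 5 | 9 = 13



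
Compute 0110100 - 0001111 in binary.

Method 1 - Direct subtraction (column by column from the right: bit − bit − borrow-in; if negative, add 2 and borrow 1 from the next column):
borrow: 0011110
        0110100
-       0001111
---------------
        0100101

Method 2 - Add two's complement:
Two's complement of 0001111: invert → 1110000, add 1 → 1110001
  0110100
+ 1110001
---------
 10100101  (end carry out of the top bit = 1)
Discarding the end carry: 0100101
Decimal check:
  0110100 = 32 + 16 + 4 = 52
  0001111 = 8 + 4 + 2 + 1 = 15
  52 - 15 = 37, and 0100101 = 32 + 4 + 1 = 37 ✓



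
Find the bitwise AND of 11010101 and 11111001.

AND: 1 only when both bits are 1
  11010101
& 11111001
----------
  11010001
Decimal: 213 & 249 = 209



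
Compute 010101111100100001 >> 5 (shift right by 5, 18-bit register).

Original: 010101111100100001 (decimal 89889)
Shift right by 5 positions
Drop the 5 low bits; fill with zeros on the left
Result: 000000101011111001 (decimal 2809)
Equivalent: 89889 >> 5 = 89889 ÷ 2^5 = 2809



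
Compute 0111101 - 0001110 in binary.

Method 1 - Direct subtraction (column by column from the right: bit − bit − borrow-in; if negative, add 2 and borrow 1 from the next column):
borrow: 0011100
        0111101
-       0001110
---------------
        0101111

Method 2 - Add two's complement:
Two's complement of 0001110: invert → 1110001, add 1 → 1110010
  0111101
+ 1110010
---------
 10101111  (end carry out of the top bit = 1)
Discarding the end carry: 0101111
Decimal check:
  0111101 = 32 + 16 + 8 + 4 + 1 = 61
  0001110 = 8 + 4 + 2 = 14
  61 - 14 = 47, and 0101111 = 32 + 8 + 4 + 2 + 1 = 47 ✓



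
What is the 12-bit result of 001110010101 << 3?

Original: 001110010101 (decimal 917)
Shift left by 3 positions
Append 3 zeros on the right and drop the 3 high bits that overflow the 12-bit width
Result: 110010101000 (decimal 3240)
Equivalent: 917 << 3 = 917 × 2^3 = 7336, truncated to 12 bits = 3240



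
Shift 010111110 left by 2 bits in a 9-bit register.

Original: 010111110 (decimal 190)
Shift left by 2 positions
Append 2 zeros on the right and drop the 2 high bits that overflow the 9-bit width
Result: 011111000 (decimal 248)
Equivalent: 190 << 2 = 190 × 2^2 = 760, truncated to 9 bits = 248



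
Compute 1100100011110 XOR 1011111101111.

XOR: 1 when bits differ
  1100100011110
^ 1011111101111
---------------
  0111011110001
Decimal: 6430 ^ 6127 = 3825



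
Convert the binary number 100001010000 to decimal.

Sum of powers of 2 for each 1-bit:
2^4 + 2^6 + 2^11
= 16 + 64 + 2048
= 2128



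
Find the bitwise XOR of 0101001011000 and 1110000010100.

XOR: 1 when bits differ
  0101001011000
^ 1110000010100
---------------
  1011001001100
Decimal: 2648 ^ 7188 = 5708



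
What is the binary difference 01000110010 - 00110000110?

Method 1 - Direct subtraction (column by column from the right: bit − bit − borrow-in; if negative, add 2 and borrow 1 from the next column):
borrow: 01100011000
        01000110010
-       00110000110
-------------------
        00010101100

Method 2 - Add two's complement:
Two's complement of 00110000110: invert → 11001111001, add 1 → 11001111010
  01000110010
+ 11001111010
-------------
 100010101100  (end carry out of the top bit = 1)
Discarding the end carry: 00010101100
Decimal check:
  01000110010 = 512 + 32 + 16 + 2 = 562
  00110000110 = 256 + 128 + 4 + 2 = 390
  562 - 390 = 172, and 00010101100 = 128 + 32 + 8 + 4 = 172 ✓



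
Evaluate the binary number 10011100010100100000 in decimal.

Sum of powers of 2 for each 1-bit:
2^5 + 2^8 + 2^10 + 2^14 + 2^15 + 2^16 + 2^19
= 32 + 256 + 1024 + 16384 + 32768 + 65536 + 524288
= 640288



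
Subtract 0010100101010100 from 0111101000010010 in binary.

Method 1 - Direct subtraction (column by column from the right: bit − bit − borrow-in; if negative, add 2 and borrow 1 from the next column):
borrow: 0000001111111000
        0111101000010010
-       0010100101010100
------------------------
        0101000010111110

Method 2 - Add two's complement:
Two's complement of 0010100101010100: invert → 1101011010101011, add 1 → 1101011010101100
  0111101000010010
+ 1101011010101100
------------------
 10101000010111110  (end carry out of the top bit = 1)
Discarding the end carry: 0101000010111110
Decimal check:
  0111101000010010 = 16384 + 8192 + 4096 + 2048 + 512 + 16 + 2 = 31250
  0010100101010100 = 8192 + 2048 + 256 + 64 + 16 + 4 = 10580
  31250 - 10580 = 20670, and 0101000010111110 = 16384 + 4096 + 128 + 32 + 16 + 8 + 4 + 2 = 20670 ✓



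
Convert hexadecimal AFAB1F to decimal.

Expand by place value (powers of 16):
Digit values: A = 10, F = 15, B = 11
AFAB1F = 10 × 16^5 + 15 × 16^4 + 10 × 16^3 + 11 × 16^2 + 1 × 16^1 + 15 × 16^0
= 10 × 1048576 + 15 × 65536 + 10 × 4096 + 11 × 256 + 1 × 16 + 15 × 1
= 10485760 + 983040 + 40960 + 2816 + 16 + 15
= 11512607



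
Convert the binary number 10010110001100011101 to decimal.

Sum of powers of 2 for each 1-bit:
2^0 + 2^2 + 2^3 + 2^4 + 2^8 + 2^9 + 2^13 + 2^14 + 2^16 + 2^19
= 1 + 4 + 8 + 16 + 256 + 512 + 8192 + 16384 + 65536 + 524288
= 615197



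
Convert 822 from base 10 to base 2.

Using repeated division by 2:
822 ÷ 2 = 411 remainder 0
411 ÷ 2 = 205 remainder 1
205 ÷ 2 = 102 remainder 1
102 ÷ 2 = 51 remainder 0
51 ÷ 2 = 25 remainder 1
25 ÷ 2 = 12 remainder 1
12 ÷ 2 = 6 remainder 0
6 ÷ 2 = 3 remainder 0
3 ÷ 2 = 1 remainder 1
1 ÷ 2 = 0 remainder 1
Reading remainders bottom to top: 1100110110



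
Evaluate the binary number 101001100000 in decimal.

Sum of powers of 2 for each 1-bit:
2^5 + 2^6 + 2^9 + 2^11
= 32 + 64 + 512 + 2048
= 2656



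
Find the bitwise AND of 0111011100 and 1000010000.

AND: 1 only when both bits are 1
  0111011100
& 1000010000
------------
  0000010000
Decimal: 476 & 528 = 16



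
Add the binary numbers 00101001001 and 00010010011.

Add column by column from the right: bit + bit + carry-in; write the sum mod 2, carry 1 when the sum is 2 or 3.
carry:  00000000110
        00101001001
+       00010010011
-------------------
       000111011100
(the carry out of the leftmost column, 0, becomes the leading bit)
Decimal check:
  00101001001 = 256 + 64 + 8 + 1 = 329
  00010010011 = 128 + 16 + 2 + 1 = 147
  329 + 147 = 476, and 000111011100 = 256 + 128 + 64 + 16 + 8 + 4 = 476 ✓



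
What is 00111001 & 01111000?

AND: 1 only when both bits are 1
  00111001
& 01111000
----------
  00111000
Decimal: 57 & 120 = 56



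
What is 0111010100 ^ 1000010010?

XOR: 1 when bits differ
  0111010100
^ 1000010010
------------
  1111000110
Decimal: 468 ^ 530 = 966



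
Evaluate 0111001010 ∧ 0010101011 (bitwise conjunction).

AND: 1 only when both bits are 1
  0111001010
& 0010101011
------------
  0010001010
Decimal: 458 & 171 = 138



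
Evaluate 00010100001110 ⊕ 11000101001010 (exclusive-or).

XOR: 1 when bits differ
  00010100001110
^ 11000101001010
----------------
  11010001000100
Decimal: 1294 ^ 12618 = 13380



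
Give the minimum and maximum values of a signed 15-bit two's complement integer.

For 15-bit two's complement:
Minimum: -2^14 = -16384
Maximum: 2^14 - 1 = 16383



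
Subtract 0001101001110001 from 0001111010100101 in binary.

Method 1 - Direct subtraction (column by column from the right: bit − bit − borrow-in; if negative, add 2 and borrow 1 from the next column):
borrow: 0000000011100000
        0001111010100101
-       0001101001110001
------------------------
        0000010000110100

Method 2 - Add two's complement:
Two's complement of 0001101001110001: invert → 1110010110001110, add 1 → 1110010110001111
  0001111010100101
+ 1110010110001111
------------------
 10000010000110100  (end carry out of the top bit = 1)
Discarding the end carry: 0000010000110100
Decimal check:
  0001111010100101 = 4096 + 2048 + 1024 + 512 + 128 + 32 + 4 + 1 = 7845
  0001101001110001 = 4096 + 2048 + 512 + 64 + 32 + 16 + 1 = 6769
  7845 - 6769 = 1076, and 0000010000110100 = 1024 + 32 + 16 + 4 = 1076 ✓



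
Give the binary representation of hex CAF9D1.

Convert each hex digit to 4 bits:
  C = 1100
  A = 1010
  F = 1111
  9 = 1001
  D = 1101
  1 = 0001
Concatenate: 110010101111100111010001



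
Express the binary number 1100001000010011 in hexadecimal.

Group into 4-bit nibbles from right:
  1100 = C
  0010 = 2
  0001 = 1
  0011 = 3
Result: C213



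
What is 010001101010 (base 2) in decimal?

Sum of powers of 2 for each 1-bit:
2^1 + 2^3 + 2^5 + 2^6 + 2^10
= 2 + 8 + 32 + 64 + 1024
= 1130



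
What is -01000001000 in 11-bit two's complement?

Original: 01000001000
Step 1 - Invert all bits: 10111110111
Step 2 - Add 1: 10111111000
Verification: 01000001000 + 10111111000 = 100000000000; discarding the end carry (carry out of the top bit) leaves the 11-bit value 00000000000, as required for x + (-x)



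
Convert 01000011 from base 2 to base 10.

Sum of powers of 2 for each 1-bit:
2^0 + 2^1 + 2^6
= 1 + 2 + 64
= 67



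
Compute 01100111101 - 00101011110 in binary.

Method 1 - Direct subtraction (column by column from the right: bit − bit − borrow-in; if negative, add 2 and borrow 1 from the next column):
borrow: 01110111100
        01100111101
-       00101011110
-------------------
        00111011111

Method 2 - Add two's complement:
Two's complement of 00101011110: invert → 11010100001, add 1 → 11010100010
  01100111101
+ 11010100010
-------------
 100111011111  (end carry out of the top bit = 1)
Discarding the end carry: 00111011111
Decimal check:
  01100111101 = 512 + 256 + 32 + 16 + 8 + 4 + 1 = 829
  00101011110 = 256 + 64 + 16 + 8 + 4 + 2 = 350
  829 - 350 = 479, and 00111011111 = 256 + 128 + 64 + 16 + 8 + 4 + 2 + 1 = 479 ✓



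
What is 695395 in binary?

Using repeated division by 2:
695395 ÷ 2 = 347697 remainder 1
347697 ÷ 2 = 173848 remainder 1
173848 ÷ 2 = 86924 remainder 0
86924 ÷ 2 = 43462 remainder 0
43462 ÷ 2 = 21731 remainder 0
21731 ÷ 2 = 10865 remainder 1
10865 ÷ 2 = 5432 remainder 1
5432 ÷ 2 = 2716 remainder 0
2716 ÷ 2 = 1358 remainder 0
1358 ÷ 2 = 679 remainder 0
679 ÷ 2 = 339 remainder 1
339 ÷ 2 = 169 remainder 1
169 ÷ 2 = 84 remainder 1
84 ÷ 2 = 42 remainder 0
42 ÷ 2 = 21 remainder 0
21 ÷ 2 = 10 remainder 1
10 ÷ 2 = 5 remainder 0
5 ÷ 2 = 2 remainder 1
2 ÷ 2 = 1 remainder 0
1 ÷ 2 = 0 remainder 1
Reading remainders bottom to top: 10101001110001100011



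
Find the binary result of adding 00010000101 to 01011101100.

Add column by column from the right: bit + bit + carry-in; write the sum mod 2, carry 1 when the sum is 2 or 3.
carry:  00100011000
        00010000101
+       01011101100
-------------------
       001101110001
(the carry out of the leftmost column, 0, becomes the leading bit)
Decimal check:
  00010000101 = 128 + 4 + 1 = 133
  01011101100 = 512 + 128 + 64 + 32 + 8 + 4 = 748
  133 + 748 = 881, and 001101110001 = 512 + 256 + 64 + 32 + 16 + 1 = 881 ✓



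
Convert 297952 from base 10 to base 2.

Using repeated division by 2:
297952 ÷ 2 = 148976 remainder 0
148976 ÷ 2 = 74488 remainder 0
74488 ÷ 2 = 37244 remainder 0
37244 ÷ 2 = 18622 remainder 0
18622 ÷ 2 = 9311 remainder 0
9311 ÷ 2 = 4655 remainder 1
4655 ÷ 2 = 2327 remainder 1
2327 ÷ 2 = 1163 remainder 1
1163 ÷ 2 = 581 remainder 1
581 ÷ 2 = 290 remainder 1
290 ÷ 2 = 145 remainder 0
145 ÷ 2 = 72 remainder 1
72 ÷ 2 = 36 remainder 0
36 ÷ 2 = 18 remainder 0
18 ÷ 2 = 9 remainder 0
9 ÷ 2 = 4 remainder 1
4 ÷ 2 = 2 remainder 0
2 ÷ 2 = 1 remainder 0
1 ÷ 2 = 0 remainder 1
Reading remainders bottom to top: 1001000101111100000

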